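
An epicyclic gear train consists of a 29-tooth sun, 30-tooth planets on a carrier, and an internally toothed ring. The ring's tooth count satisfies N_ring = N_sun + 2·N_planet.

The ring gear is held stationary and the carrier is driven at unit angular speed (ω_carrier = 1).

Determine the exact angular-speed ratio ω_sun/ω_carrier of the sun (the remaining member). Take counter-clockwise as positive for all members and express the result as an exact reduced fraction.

118/29

N_ring = 29 + 2·30 = 89
29(ω_s−ω_c) = −89(ω_r−ω_c),  ω_r=0, ω_c=1
ω_s = 1 − (89/29)(0−1) = 118/29
ω_s/ω_c = 118/29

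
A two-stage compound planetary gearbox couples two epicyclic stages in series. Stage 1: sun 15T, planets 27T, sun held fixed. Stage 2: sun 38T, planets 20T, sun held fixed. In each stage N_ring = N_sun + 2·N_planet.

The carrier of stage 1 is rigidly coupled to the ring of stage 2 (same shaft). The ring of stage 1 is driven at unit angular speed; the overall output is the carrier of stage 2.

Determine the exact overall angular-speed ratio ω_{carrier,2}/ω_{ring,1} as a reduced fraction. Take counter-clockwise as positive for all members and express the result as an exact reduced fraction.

897/1624

Stage 1: N_ring = 15 + 2·27 = 69
Stage 1: 15(ω_s−ω_c) = −69(ω_r−ω_c),  ω_s=0, ω_r=1
Stage 1: 15(0−ω_c) = −69(1−ω_c)  ⇒  84ω_c = 69  ⇒  ω_c = 23/28
  ⇒ ω_c¹/ω_r¹ = 23/28
Stage 2: N_ring = 38 + 2·20 = 78
Stage 2: 38(ω_s−ω_c) = −78(ω_r−ω_c),  ω_s=0, ω_r=1
Stage 2: 38(0−ω_c) = −78(1−ω_c)  ⇒  116ω_c = 78  ⇒  ω_c = 39/58
  ⇒ ω_c²/ω_r² = 39/58
Coupling ω_r² = ω_c¹ ⇒ overall = 23/28 × 39/58 = 897/1624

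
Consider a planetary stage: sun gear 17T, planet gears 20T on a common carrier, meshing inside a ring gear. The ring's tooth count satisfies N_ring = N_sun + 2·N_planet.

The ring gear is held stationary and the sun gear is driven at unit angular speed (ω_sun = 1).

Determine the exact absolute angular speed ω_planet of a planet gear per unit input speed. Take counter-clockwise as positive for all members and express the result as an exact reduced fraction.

N_ring = 17 + 2·20 = 57
17(ω_s−ω_c) = −57(ω_r−ω_c),  ω_r=0, ω_s=1
17(1−ω_c) = −57(0−ω_c)  ⇒  74ω_c = 17  ⇒  ω_c = 17/74
sun–planet: 17·(1−17/74) = −20·(ω_p−ω_c)  ⇒  ω_p−ω_c = −(17/20)·(57/74) = -969/1480
ω_p = 17/74 − 969/1480 = -17/40

-17/40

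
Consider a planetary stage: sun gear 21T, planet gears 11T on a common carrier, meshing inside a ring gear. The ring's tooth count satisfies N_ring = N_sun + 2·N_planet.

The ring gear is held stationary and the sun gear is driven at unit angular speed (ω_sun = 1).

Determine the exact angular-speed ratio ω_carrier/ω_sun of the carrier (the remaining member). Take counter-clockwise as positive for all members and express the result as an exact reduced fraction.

21/64

N_ring = 21 + 2·11 = 43
21(ω_s−ω_c) = −43(ω_r−ω_c),  ω_r=0, ω_s=1
21(1−ω_c) = −43(0−ω_c)  ⇒  64ω_c = 21  ⇒  ω_c = 21/64
ω_c/ω_s = 21/64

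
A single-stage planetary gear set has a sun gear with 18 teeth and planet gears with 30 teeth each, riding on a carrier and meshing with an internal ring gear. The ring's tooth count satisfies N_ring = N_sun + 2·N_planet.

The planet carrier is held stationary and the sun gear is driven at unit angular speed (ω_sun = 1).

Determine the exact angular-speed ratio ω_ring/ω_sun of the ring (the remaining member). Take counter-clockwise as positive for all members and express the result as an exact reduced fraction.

N_ring = 18 + 2·30 = 78
18(ω_s−ω_c) = −78(ω_r−ω_c),  ω_c=0, ω_s=1
ω_r = 0 − (18/78)(1−0) = -3/13
ω_r/ω_s = -3/13

-3/13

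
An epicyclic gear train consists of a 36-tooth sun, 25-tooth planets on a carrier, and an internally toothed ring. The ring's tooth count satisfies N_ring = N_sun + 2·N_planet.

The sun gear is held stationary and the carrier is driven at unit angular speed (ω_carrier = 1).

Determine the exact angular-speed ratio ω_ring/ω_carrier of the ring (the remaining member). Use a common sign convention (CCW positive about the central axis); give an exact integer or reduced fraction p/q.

N_ring = 36 + 2·25 = 86
36(ω_s−ω_c) = −86(ω_r−ω_c),  ω_s=0, ω_c=1
ω_r = 1 − (36/86)(0−1) = 61/43
ω_r/ω_c = 61/43

61/43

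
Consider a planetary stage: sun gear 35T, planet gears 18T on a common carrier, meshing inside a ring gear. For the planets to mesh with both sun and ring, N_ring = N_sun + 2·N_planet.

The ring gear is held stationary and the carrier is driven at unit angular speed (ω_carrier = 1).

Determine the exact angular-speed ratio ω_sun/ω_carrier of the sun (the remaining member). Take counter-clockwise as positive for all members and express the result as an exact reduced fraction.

106/35

N_ring = 35 + 2·18 = 71
35(ω_s−ω_c) = −71(ω_r−ω_c),  ω_r=0, ω_c=1
ω_s = 1 − (71/35)(0−1) = 106/35
ω_s/ω_c = 106/35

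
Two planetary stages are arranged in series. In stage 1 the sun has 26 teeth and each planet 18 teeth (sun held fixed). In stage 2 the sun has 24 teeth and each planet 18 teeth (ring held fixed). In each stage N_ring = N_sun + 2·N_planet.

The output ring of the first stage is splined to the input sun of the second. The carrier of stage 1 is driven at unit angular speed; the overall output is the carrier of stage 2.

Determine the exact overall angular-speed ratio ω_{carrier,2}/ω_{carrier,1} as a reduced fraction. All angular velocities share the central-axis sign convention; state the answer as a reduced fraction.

88/217

Stage 1: N_ring = 26 + 2·18 = 62
Stage 1: 26(ω_s−ω_c) = −62(ω_r−ω_c),  ω_s=0, ω_c=1
Stage 1: ω_r = 1 − (26/62)(0−1) = 44/31
  ⇒ ω_r¹/ω_c¹ = 44/31
Stage 2: N_ring = 24 + 2·18 = 60
Stage 2: 24(ω_s−ω_c) = −60(ω_r−ω_c),  ω_r=0, ω_s=1
Stage 2: 24(1−ω_c) = −60(0−ω_c)  ⇒  84ω_c = 24  ⇒  ω_c = 2/7
  ⇒ ω_c²/ω_s² = 2/7
Coupling ω_s² = ω_r¹ ⇒ overall = 44/31 × 2/7 = 88/217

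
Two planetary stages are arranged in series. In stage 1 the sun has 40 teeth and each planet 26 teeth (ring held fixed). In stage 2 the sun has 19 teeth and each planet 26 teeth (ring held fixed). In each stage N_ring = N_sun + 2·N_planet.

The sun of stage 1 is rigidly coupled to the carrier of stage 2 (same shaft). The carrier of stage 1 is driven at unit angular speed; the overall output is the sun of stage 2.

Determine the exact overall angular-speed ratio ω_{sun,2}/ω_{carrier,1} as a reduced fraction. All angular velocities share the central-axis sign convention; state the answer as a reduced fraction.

Stage 1: N_ring = 40 + 2·26 = 92
Stage 1: 40(ω_s−ω_c) = −92(ω_r−ω_c),  ω_r=0, ω_c=1
Stage 1: ω_s = 1 − (92/40)(0−1) = 33/10
  ⇒ ω_s¹/ω_c¹ = 33/10
Stage 2: N_ring = 19 + 2·26 = 71
Stage 2: 19(ω_s−ω_c) = −71(ω_r−ω_c),  ω_r=0, ω_c=1
Stage 2: ω_s = 1 − (71/19)(0−1) = 90/19
  ⇒ ω_s²/ω_c² = 90/19
Coupling ω_c² = ω_s¹ ⇒ overall = 33/10 × 90/19 = 297/19

297/19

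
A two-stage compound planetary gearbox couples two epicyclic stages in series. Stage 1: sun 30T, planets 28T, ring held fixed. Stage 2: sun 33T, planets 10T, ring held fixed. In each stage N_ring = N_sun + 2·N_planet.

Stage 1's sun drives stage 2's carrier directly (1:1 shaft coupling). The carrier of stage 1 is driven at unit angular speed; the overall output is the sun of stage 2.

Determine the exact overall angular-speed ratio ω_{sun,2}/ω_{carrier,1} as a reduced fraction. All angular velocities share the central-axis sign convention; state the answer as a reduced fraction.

4988/495

Stage 1: N_ring = 30 + 2·28 = 86
Stage 1: 30(ω_s−ω_c) = −86(ω_r−ω_c),  ω_r=0, ω_c=1
Stage 1: ω_s = 1 − (86/30)(0−1) = 58/15
  ⇒ ω_s¹/ω_c¹ = 58/15
Stage 2: N_ring = 33 + 2·10 = 53
Stage 2: 33(ω_s−ω_c) = −53(ω_r−ω_c),  ω_r=0, ω_c=1
Stage 2: ω_s = 1 − (53/33)(0−1) = 86/33
  ⇒ ω_s²/ω_c² = 86/33
Coupling ω_c² = ω_s¹ ⇒ overall = 58/15 × 86/33 = 4988/495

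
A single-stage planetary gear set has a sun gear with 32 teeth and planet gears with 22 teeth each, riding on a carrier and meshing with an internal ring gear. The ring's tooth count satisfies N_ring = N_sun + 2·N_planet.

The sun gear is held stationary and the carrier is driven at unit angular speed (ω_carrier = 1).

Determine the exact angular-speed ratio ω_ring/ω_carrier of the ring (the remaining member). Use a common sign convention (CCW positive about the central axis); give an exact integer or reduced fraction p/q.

27/19

N_ring = 32 + 2·22 = 76
32(ω_s−ω_c) = −76(ω_r−ω_c),  ω_s=0, ω_c=1
ω_r = 1 − (32/76)(0−1) = 27/19
ω_r/ω_c = 27/19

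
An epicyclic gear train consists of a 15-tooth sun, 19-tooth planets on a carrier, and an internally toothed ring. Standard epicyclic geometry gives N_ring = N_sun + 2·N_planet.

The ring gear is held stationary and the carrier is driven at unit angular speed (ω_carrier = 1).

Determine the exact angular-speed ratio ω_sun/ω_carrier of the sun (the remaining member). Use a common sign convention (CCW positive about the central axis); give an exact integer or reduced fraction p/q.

N_ring = 15 + 2·19 = 53
15(ω_s−ω_c) = −53(ω_r−ω_c),  ω_r=0, ω_c=1
ω_s = 1 − (53/15)(0−1) = 68/15
ω_s/ω_c = 68/15

68/15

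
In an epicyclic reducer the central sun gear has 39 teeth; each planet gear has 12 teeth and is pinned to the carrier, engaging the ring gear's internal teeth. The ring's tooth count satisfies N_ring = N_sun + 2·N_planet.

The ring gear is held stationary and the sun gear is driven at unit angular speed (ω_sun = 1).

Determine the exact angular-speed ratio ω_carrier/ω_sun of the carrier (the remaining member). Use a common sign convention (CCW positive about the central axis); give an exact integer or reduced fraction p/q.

N_ring = 39 + 2·12 = 63
39(ω_s−ω_c) = −63(ω_r−ω_c),  ω_r=0, ω_s=1
39(1−ω_c) = −63(0−ω_c)  ⇒  102ω_c = 39  ⇒  ω_c = 13/34
ω_c/ω_s = 13/34

13/34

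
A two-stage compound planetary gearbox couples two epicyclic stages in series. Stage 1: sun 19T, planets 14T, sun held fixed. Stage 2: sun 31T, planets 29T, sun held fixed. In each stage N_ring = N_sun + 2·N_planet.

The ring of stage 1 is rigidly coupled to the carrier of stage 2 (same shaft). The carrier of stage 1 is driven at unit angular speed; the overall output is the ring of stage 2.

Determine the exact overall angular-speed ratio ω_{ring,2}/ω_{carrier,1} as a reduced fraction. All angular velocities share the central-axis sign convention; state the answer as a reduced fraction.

Stage 1: N_ring = 19 + 2·14 = 47
Stage 1: 19(ω_s−ω_c) = −47(ω_r−ω_c),  ω_s=0, ω_c=1
Stage 1: ω_r = 1 − (19/47)(0−1) = 66/47
  ⇒ ω_r¹/ω_c¹ = 66/47
Stage 2: N_ring = 31 + 2·29 = 89
Stage 2: 31(ω_s−ω_c) = −89(ω_r−ω_c),  ω_s=0, ω_c=1
Stage 2: ω_r = 1 − (31/89)(0−1) = 120/89
  ⇒ ω_r²/ω_c² = 120/89
Coupling ω_c² = ω_r¹ ⇒ overall = 66/47 × 120/89 = 7920/4183

7920/4183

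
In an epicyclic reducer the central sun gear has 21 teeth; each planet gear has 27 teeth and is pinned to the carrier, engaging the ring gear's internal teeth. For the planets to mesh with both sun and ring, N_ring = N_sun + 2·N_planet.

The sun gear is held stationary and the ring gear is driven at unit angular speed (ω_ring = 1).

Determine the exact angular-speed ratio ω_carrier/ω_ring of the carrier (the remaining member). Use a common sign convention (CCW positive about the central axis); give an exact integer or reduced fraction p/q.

N_ring = 21 + 2·27 = 75
21(ω_s−ω_c) = −75(ω_r−ω_c),  ω_s=0, ω_r=1
21(0−ω_c) = −75(1−ω_c)  ⇒  96ω_c = 75  ⇒  ω_c = 25/32
ω_c/ω_r = 25/32

25/32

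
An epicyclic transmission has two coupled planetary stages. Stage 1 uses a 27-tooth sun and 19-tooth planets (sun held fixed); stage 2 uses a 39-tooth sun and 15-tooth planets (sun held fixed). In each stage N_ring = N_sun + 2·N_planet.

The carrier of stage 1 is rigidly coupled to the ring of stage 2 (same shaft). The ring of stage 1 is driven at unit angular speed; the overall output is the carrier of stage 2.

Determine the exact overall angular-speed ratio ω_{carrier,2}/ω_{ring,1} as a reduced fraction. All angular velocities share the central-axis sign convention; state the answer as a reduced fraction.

Stage 1: N_ring = 27 + 2·19 = 65
Stage 1: 27(ω_s−ω_c) = −65(ω_r−ω_c),  ω_s=0, ω_r=1
Stage 1: 27(0−ω_c) = −65(1−ω_c)  ⇒  92ω_c = 65  ⇒  ω_c = 65/92
  ⇒ ω_c¹/ω_r¹ = 65/92
Stage 2: N_ring = 39 + 2·15 = 69
Stage 2: 39(ω_s−ω_c) = −69(ω_r−ω_c),  ω_s=0, ω_r=1
Stage 2: 39(0−ω_c) = −69(1−ω_c)  ⇒  108ω_c = 69  ⇒  ω_c = 23/36
  ⇒ ω_c²/ω_r² = 23/36
Coupling ω_r² = ω_c¹ ⇒ overall = 65/92 × 23/36 = 65/144

65/144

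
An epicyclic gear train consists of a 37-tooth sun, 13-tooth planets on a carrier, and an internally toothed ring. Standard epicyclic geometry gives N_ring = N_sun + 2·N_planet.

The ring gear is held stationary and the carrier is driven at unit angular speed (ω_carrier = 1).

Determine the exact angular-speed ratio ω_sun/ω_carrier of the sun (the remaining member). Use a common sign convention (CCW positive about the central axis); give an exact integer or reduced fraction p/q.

100/37

N_ring = 37 + 2·13 = 63
37(ω_s−ω_c) = −63(ω_r−ω_c),  ω_r=0, ω_c=1
ω_s = 1 − (63/37)(0−1) = 100/37
ω_s/ω_c = 100/37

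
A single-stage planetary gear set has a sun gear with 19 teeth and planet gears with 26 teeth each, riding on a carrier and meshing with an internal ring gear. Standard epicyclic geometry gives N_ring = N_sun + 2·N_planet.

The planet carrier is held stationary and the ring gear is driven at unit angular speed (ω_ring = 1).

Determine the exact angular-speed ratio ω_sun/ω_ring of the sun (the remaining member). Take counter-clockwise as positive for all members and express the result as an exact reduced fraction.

N_ring = 19 + 2·26 = 71
19(ω_s−ω_c) = −71(ω_r−ω_c),  ω_c=0, ω_r=1
ω_s = 0 − (71/19)(1−0) = -71/19
ω_s/ω_r = -71/19

-71/19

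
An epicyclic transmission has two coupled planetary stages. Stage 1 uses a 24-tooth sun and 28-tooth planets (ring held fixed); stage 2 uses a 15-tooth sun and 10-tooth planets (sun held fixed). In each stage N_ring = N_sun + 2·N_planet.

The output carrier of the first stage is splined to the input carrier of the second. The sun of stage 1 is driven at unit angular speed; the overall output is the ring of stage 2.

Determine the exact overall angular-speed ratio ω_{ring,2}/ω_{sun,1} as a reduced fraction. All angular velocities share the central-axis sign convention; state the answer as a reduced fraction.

30/91

Stage 1: N_ring = 24 + 2·28 = 80
Stage 1: 24(ω_s−ω_c) = −80(ω_r−ω_c),  ω_r=0, ω_s=1
Stage 1: 24(1−ω_c) = −80(0−ω_c)  ⇒  104ω_c = 24  ⇒  ω_c = 3/13
  ⇒ ω_c¹/ω_s¹ = 3/13
Stage 2: N_ring = 15 + 2·10 = 35
Stage 2: 15(ω_s−ω_c) = −35(ω_r−ω_c),  ω_s=0, ω_c=1
Stage 2: ω_r = 1 − (15/35)(0−1) = 10/7
  ⇒ ω_r²/ω_c² = 10/7
Coupling ω_c² = ω_c¹ ⇒ overall = 3/13 × 10/7 = 30/91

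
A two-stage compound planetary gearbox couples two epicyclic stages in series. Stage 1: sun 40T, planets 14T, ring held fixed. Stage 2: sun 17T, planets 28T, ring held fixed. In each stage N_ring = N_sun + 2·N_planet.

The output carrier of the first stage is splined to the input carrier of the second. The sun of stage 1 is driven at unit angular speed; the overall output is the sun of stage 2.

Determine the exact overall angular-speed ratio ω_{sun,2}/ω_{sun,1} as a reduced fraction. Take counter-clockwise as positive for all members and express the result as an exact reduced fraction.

Stage 1: N_ring = 40 + 2·14 = 68
Stage 1: 40(ω_s−ω_c) = −68(ω_r−ω_c),  ω_r=0, ω_s=1
Stage 1: 40(1−ω_c) = −68(0−ω_c)  ⇒  108ω_c = 40  ⇒  ω_c = 10/27
  ⇒ ω_c¹/ω_s¹ = 10/27
Stage 2: N_ring = 17 + 2·28 = 73
Stage 2: 17(ω_s−ω_c) = −73(ω_r−ω_c),  ω_r=0, ω_c=1
Stage 2: ω_s = 1 − (73/17)(0−1) = 90/17
  ⇒ ω_s²/ω_c² = 90/17
Coupling ω_c² = ω_c¹ ⇒ overall = 10/27 × 90/17 = 100/51

100/51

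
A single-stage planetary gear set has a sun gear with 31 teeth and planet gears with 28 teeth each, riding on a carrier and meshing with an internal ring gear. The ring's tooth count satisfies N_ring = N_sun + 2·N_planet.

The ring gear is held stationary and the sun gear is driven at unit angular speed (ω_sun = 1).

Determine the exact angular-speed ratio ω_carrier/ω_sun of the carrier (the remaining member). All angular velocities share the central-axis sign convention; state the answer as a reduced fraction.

31/118

N_ring = 31 + 2·28 = 87
31(ω_s−ω_c) = −87(ω_r−ω_c),  ω_r=0, ω_s=1
31(1−ω_c) = −87(0−ω_c)  ⇒  118ω_c = 31  ⇒  ω_c = 31/118
ω_c/ω_s = 31/118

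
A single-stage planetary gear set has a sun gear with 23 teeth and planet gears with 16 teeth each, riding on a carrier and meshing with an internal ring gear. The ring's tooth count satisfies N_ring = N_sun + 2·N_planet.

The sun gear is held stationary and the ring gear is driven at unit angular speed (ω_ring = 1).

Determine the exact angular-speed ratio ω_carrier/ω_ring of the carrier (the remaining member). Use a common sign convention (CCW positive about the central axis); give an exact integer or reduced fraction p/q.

N_ring = 23 + 2·16 = 55
23(ω_s−ω_c) = −55(ω_r−ω_c),  ω_s=0, ω_r=1
23(0−ω_c) = −55(1−ω_c)  ⇒  78ω_c = 55  ⇒  ω_c = 55/78
ω_c/ω_r = 55/78

55/78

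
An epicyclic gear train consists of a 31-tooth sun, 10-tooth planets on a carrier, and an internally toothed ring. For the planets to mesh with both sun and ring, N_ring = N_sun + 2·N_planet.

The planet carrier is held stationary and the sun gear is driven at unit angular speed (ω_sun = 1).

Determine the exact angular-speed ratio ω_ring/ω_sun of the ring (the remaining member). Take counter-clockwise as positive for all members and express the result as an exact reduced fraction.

N_ring = 31 + 2·10 = 51
31(ω_s−ω_c) = −51(ω_r−ω_c),  ω_c=0, ω_s=1
ω_r = 0 − (31/51)(1−0) = -31/51
ω_r/ω_s = -31/51

-31/51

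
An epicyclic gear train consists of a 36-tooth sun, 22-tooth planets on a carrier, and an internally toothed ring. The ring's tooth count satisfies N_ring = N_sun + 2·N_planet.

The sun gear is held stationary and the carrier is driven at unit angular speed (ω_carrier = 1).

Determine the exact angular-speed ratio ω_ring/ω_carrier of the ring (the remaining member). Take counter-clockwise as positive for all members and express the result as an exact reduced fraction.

N_ring = 36 + 2·22 = 80
36(ω_s−ω_c) = −80(ω_r−ω_c),  ω_s=0, ω_c=1
ω_r = 1 − (36/80)(0−1) = 29/20
ω_r/ω_c = 29/20

29/20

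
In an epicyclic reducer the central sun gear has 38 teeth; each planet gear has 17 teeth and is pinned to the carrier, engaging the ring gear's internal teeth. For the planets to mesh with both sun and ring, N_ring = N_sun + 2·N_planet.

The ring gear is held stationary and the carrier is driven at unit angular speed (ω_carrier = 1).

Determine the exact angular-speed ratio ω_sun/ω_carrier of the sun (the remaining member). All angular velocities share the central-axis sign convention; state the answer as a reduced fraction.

55/19

N_ring = 38 + 2·17 = 72
38(ω_s−ω_c) = −72(ω_r−ω_c),  ω_r=0, ω_c=1
ω_s = 1 − (72/38)(0−1) = 55/19
ω_s/ω_c = 55/19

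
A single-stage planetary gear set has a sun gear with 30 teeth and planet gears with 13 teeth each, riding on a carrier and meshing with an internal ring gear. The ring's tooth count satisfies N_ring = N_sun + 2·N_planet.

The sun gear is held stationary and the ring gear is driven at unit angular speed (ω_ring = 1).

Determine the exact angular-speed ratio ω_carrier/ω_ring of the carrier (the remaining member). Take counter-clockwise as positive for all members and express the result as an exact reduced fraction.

N_ring = 30 + 2·13 = 56
30(ω_s−ω_c) = −56(ω_r−ω_c),  ω_s=0, ω_r=1
30(0−ω_c) = −56(1−ω_c)  ⇒  86ω_c = 56  ⇒  ω_c = 28/43
ω_c/ω_r = 28/43

28/43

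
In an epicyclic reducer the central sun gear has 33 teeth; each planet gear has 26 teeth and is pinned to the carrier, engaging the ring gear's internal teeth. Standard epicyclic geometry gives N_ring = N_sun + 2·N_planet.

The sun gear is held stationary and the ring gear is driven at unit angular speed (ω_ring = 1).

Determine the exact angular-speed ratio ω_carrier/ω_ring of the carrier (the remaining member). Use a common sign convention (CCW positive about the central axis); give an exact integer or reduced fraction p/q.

N_ring = 33 + 2·26 = 85
33(ω_s−ω_c) = −85(ω_r−ω_c),  ω_s=0, ω_r=1
33(0−ω_c) = −85(1−ω_c)  ⇒  118ω_c = 85  ⇒  ω_c = 85/118
ω_c/ω_r = 85/118

85/118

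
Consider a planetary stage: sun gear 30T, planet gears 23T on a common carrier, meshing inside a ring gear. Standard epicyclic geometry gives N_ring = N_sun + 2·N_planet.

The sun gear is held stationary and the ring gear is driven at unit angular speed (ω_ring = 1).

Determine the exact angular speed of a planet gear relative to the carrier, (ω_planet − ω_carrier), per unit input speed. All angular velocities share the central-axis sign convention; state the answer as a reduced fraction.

1140/1219

N_ring = 30 + 2·23 = 76
30(ω_s−ω_c) = −76(ω_r−ω_c),  ω_s=0, ω_r=1
30(0−ω_c) = −76(1−ω_c)  ⇒  106ω_c = 76  ⇒  ω_c = 38/53
sun–planet: 30·(0−38/53) = −23·(ω_p−ω_c)  ⇒  ω_p−ω_c = −(30/23)·(-38/53) = 1140/1219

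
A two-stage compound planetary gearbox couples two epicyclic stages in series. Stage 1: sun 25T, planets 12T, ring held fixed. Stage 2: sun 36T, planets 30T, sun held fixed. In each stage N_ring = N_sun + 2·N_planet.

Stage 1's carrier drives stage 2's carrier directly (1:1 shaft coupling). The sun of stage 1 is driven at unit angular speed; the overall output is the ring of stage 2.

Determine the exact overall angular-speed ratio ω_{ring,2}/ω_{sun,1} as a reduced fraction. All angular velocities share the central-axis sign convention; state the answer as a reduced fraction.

Stage 1: N_ring = 25 + 2·12 = 49
Stage 1: 25(ω_s−ω_c) = −49(ω_r−ω_c),  ω_r=0, ω_s=1
Stage 1: 25(1−ω_c) = −49(0−ω_c)  ⇒  74ω_c = 25  ⇒  ω_c = 25/74
  ⇒ ω_c¹/ω_s¹ = 25/74
Stage 2: N_ring = 36 + 2·30 = 96
Stage 2: 36(ω_s−ω_c) = −96(ω_r−ω_c),  ω_s=0, ω_c=1
Stage 2: ω_r = 1 − (36/96)(0−1) = 11/8
  ⇒ ω_r²/ω_c² = 11/8
Coupling ω_c² = ω_c¹ ⇒ overall = 25/74 × 11/8 = 275/592

275/592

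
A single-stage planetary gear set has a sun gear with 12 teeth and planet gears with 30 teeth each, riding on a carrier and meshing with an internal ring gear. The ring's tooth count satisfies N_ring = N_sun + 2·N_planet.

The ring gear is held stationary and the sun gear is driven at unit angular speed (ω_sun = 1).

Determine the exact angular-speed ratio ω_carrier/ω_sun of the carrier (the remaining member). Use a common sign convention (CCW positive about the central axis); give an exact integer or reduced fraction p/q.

N_ring = 12 + 2·30 = 72
12(ω_s−ω_c) = −72(ω_r−ω_c),  ω_r=0, ω_s=1
12(1−ω_c) = −72(0−ω_c)  ⇒  84ω_c = 12  ⇒  ω_c = 1/7
ω_c/ω_s = 1/7

1/7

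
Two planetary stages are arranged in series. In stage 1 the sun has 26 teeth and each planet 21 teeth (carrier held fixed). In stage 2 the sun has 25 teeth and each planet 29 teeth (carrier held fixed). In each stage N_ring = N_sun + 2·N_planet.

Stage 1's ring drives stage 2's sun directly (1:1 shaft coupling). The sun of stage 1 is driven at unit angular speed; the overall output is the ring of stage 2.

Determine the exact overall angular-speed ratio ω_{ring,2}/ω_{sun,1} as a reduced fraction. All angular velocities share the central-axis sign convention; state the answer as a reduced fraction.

325/2822

Stage 1: N_ring = 26 + 2·21 = 68
Stage 1: 26(ω_s−ω_c) = −68(ω_r−ω_c),  ω_c=0, ω_s=1
Stage 1: ω_r = 0 − (26/68)(1−0) = -13/34
  ⇒ ω_r¹/ω_s¹ = -13/34
Stage 2: N_ring = 25 + 2·29 = 83
Stage 2: 25(ω_s−ω_c) = −83(ω_r−ω_c),  ω_c=0, ω_s=1
Stage 2: ω_r = 0 − (25/83)(1−0) = -25/83
  ⇒ ω_r²/ω_s² = -25/83
Coupling ω_s² = ω_r¹ ⇒ overall = -13/34 × -25/83 = 325/2822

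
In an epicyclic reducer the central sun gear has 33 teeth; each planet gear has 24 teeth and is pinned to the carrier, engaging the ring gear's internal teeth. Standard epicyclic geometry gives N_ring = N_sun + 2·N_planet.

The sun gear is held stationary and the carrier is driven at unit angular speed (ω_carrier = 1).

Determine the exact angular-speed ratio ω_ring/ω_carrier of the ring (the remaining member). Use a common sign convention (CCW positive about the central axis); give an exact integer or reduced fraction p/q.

38/27

N_ring = 33 + 2·24 = 81
33(ω_s−ω_c) = −81(ω_r−ω_c),  ω_s=0, ω_c=1
ω_r = 1 − (33/81)(0−1) = 38/27
ω_r/ω_c = 38/27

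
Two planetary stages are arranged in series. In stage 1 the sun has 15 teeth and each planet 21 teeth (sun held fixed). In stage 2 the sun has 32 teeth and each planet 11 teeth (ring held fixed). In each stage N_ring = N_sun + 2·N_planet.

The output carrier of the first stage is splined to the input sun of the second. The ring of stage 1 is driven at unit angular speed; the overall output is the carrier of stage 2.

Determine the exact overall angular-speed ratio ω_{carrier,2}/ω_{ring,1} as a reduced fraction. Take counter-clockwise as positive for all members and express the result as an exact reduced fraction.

Stage 1: N_ring = 15 + 2·21 = 57
Stage 1: 15(ω_s−ω_c) = −57(ω_r−ω_c),  ω_s=0, ω_r=1
Stage 1: 15(0−ω_c) = −57(1−ω_c)  ⇒  72ω_c = 57  ⇒  ω_c = 19/24
  ⇒ ω_c¹/ω_r¹ = 19/24
Stage 2: N_ring = 32 + 2·11 = 54
Stage 2: 32(ω_s−ω_c) = −54(ω_r−ω_c),  ω_r=0, ω_s=1
Stage 2: 32(1−ω_c) = −54(0−ω_c)  ⇒  86ω_c = 32  ⇒  ω_c = 16/43
  ⇒ ω_c²/ω_s² = 16/43
Coupling ω_s² = ω_c¹ ⇒ overall = 19/24 × 16/43 = 38/129

38/129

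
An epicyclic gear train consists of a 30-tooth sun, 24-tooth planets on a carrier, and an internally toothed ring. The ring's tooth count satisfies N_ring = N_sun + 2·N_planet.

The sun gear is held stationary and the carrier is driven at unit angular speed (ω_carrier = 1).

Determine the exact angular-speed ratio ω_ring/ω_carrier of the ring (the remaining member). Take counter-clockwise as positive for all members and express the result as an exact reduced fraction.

N_ring = 30 + 2·24 = 78
30(ω_s−ω_c) = −78(ω_r−ω_c),  ω_s=0, ω_c=1
ω_r = 1 − (30/78)(0−1) = 18/13
ω_r/ω_c = 18/13

18/13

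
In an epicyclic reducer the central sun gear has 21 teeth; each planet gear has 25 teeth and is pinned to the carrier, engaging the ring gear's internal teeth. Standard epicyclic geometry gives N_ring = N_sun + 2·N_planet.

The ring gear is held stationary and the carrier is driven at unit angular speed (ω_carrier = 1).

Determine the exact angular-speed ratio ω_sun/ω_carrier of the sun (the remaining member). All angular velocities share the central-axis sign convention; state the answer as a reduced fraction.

92/21

N_ring = 21 + 2·25 = 71
21(ω_s−ω_c) = −71(ω_r−ω_c),  ω_r=0, ω_c=1
ω_s = 1 − (71/21)(0−1) = 92/21
ω_s/ω_c = 92/21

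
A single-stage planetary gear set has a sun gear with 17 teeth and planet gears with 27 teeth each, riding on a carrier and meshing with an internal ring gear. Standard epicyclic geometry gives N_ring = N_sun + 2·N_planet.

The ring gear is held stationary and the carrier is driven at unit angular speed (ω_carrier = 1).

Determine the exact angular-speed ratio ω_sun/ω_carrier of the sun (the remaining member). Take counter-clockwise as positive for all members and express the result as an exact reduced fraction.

N_ring = 17 + 2·27 = 71
17(ω_s−ω_c) = −71(ω_r−ω_c),  ω_r=0, ω_c=1
ω_s = 1 − (71/17)(0−1) = 88/17
ω_s/ω_c = 88/17

88/17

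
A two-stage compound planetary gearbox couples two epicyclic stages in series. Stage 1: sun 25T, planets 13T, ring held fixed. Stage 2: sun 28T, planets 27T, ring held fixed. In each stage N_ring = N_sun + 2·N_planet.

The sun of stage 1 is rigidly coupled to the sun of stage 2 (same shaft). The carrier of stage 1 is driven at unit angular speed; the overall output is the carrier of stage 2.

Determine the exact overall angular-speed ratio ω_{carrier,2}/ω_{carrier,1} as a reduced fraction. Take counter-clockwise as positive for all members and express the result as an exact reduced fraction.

Stage 1: N_ring = 25 + 2·13 = 51
Stage 1: 25(ω_s−ω_c) = −51(ω_r−ω_c),  ω_r=0, ω_c=1
Stage 1: ω_s = 1 − (51/25)(0−1) = 76/25
  ⇒ ω_s¹/ω_c¹ = 76/25
Stage 2: N_ring = 28 + 2·27 = 82
Stage 2: 28(ω_s−ω_c) = −82(ω_r−ω_c),  ω_r=0, ω_s=1
Stage 2: 28(1−ω_c) = −82(0−ω_c)  ⇒  110ω_c = 28  ⇒  ω_c = 14/55
  ⇒ ω_c²/ω_s² = 14/55
Coupling ω_s² = ω_s¹ ⇒ overall = 76/25 × 14/55 = 1064/1375

1064/1375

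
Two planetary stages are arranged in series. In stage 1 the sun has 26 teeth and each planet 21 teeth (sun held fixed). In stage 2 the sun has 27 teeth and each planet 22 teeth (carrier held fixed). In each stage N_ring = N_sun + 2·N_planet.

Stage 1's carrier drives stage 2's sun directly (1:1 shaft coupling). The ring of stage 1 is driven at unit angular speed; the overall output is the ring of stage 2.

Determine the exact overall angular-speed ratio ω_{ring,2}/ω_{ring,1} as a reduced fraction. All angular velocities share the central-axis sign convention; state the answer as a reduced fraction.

-918/3337

Stage 1: N_ring = 26 + 2·21 = 68
Stage 1: 26(ω_s−ω_c) = −68(ω_r−ω_c),  ω_s=0, ω_r=1
Stage 1: 26(0−ω_c) = −68(1−ω_c)  ⇒  94ω_c = 68  ⇒  ω_c = 34/47
  ⇒ ω_c¹/ω_r¹ = 34/47
Stage 2: N_ring = 27 + 2·22 = 71
Stage 2: 27(ω_s−ω_c) = −71(ω_r−ω_c),  ω_c=0, ω_s=1
Stage 2: ω_r = 0 − (27/71)(1−0) = -27/71
  ⇒ ω_r²/ω_s² = -27/71
Coupling ω_s² = ω_c¹ ⇒ overall = 34/47 × -27/71 = -918/3337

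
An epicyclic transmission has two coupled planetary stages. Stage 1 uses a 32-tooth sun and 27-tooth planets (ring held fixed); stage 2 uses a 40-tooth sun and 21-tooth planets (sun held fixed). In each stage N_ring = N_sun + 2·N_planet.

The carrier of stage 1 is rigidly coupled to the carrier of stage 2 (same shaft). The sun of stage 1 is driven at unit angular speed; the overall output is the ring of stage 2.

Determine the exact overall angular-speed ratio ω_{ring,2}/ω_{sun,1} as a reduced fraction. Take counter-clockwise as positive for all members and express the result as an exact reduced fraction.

Stage 1: N_ring = 32 + 2·27 = 86
Stage 1: 32(ω_s−ω_c) = −86(ω_r−ω_c),  ω_r=0, ω_s=1
Stage 1: 32(1−ω_c) = −86(0−ω_c)  ⇒  118ω_c = 32  ⇒  ω_c = 16/59
  ⇒ ω_c¹/ω_s¹ = 16/59
Stage 2: N_ring = 40 + 2·21 = 82
Stage 2: 40(ω_s−ω_c) = −82(ω_r−ω_c),  ω_s=0, ω_c=1
Stage 2: ω_r = 1 − (40/82)(0−1) = 61/41
  ⇒ ω_r²/ω_c² = 61/41
Coupling ω_c² = ω_c¹ ⇒ overall = 16/59 × 61/41 = 976/2419

976/2419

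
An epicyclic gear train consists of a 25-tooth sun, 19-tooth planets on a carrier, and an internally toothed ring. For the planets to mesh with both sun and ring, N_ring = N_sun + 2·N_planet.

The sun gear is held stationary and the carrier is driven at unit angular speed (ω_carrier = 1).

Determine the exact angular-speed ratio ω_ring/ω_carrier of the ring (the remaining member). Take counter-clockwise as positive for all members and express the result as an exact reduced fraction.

N_ring = 25 + 2·19 = 63
25(ω_s−ω_c) = −63(ω_r−ω_c),  ω_s=0, ω_c=1
ω_r = 1 − (25/63)(0−1) = 88/63
ω_r/ω_c = 88/63

88/63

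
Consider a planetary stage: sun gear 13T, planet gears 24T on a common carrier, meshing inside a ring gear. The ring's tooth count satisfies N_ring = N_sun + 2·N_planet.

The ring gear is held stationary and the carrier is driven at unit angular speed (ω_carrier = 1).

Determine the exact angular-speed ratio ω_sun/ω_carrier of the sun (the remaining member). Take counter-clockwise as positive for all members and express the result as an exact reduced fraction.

N_ring = 13 + 2·24 = 61
13(ω_s−ω_c) = −61(ω_r−ω_c),  ω_r=0, ω_c=1
ω_s = 1 − (61/13)(0−1) = 74/13
ω_s/ω_c = 74/13

74/13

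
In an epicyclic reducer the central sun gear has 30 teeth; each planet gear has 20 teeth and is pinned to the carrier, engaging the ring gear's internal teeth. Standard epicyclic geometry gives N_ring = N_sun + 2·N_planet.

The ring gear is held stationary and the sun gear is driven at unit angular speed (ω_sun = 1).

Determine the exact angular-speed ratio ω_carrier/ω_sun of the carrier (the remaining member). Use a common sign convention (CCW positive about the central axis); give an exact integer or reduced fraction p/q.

N_ring = 30 + 2·20 = 70
30(ω_s−ω_c) = −70(ω_r−ω_c),  ω_r=0, ω_s=1
30(1−ω_c) = −70(0−ω_c)  ⇒  100ω_c = 30  ⇒  ω_c = 3/10
ω_c/ω_s = 3/10

3/10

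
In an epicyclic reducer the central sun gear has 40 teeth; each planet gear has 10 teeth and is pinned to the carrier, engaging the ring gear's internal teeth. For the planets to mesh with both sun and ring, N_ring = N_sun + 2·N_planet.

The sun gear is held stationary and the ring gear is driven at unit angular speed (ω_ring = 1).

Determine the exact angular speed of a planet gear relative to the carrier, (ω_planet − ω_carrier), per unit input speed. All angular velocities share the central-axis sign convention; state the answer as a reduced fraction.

N_ring = 40 + 2·10 = 60
40(ω_s−ω_c) = −60(ω_r−ω_c),  ω_s=0, ω_r=1
40(0−ω_c) = −60(1−ω_c)  ⇒  100ω_c = 60  ⇒  ω_c = 3/5
sun–planet: 40·(0−3/5) = −10·(ω_p−ω_c)  ⇒  ω_p−ω_c = −(40/10)·(-3/5) = 12/5

12/5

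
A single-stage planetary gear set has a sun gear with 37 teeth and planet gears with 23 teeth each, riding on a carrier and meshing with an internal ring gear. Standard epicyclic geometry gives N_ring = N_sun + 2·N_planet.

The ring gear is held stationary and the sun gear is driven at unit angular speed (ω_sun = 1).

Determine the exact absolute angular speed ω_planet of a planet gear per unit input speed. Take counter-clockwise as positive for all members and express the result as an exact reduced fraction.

-37/46

N_ring = 37 + 2·23 = 83
37(ω_s−ω_c) = −83(ω_r−ω_c),  ω_r=0, ω_s=1
37(1−ω_c) = −83(0−ω_c)  ⇒  120ω_c = 37  ⇒  ω_c = 37/120
sun–planet: 37·(1−37/120) = −23·(ω_p−ω_c)  ⇒  ω_p−ω_c = −(37/23)·(83/120) = -3071/2760
ω_p = 37/120 − 3071/2760 = -37/46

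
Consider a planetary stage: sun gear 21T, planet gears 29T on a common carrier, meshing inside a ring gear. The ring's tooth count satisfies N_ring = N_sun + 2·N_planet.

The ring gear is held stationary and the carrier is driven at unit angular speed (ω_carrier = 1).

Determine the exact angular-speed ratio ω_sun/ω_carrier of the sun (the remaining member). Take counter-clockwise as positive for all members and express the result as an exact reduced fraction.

N_ring = 21 + 2·29 = 79
21(ω_s−ω_c) = −79(ω_r−ω_c),  ω_r=0, ω_c=1
ω_s = 1 − (79/21)(0−1) = 100/21
ω_s/ω_c = 100/21

100/21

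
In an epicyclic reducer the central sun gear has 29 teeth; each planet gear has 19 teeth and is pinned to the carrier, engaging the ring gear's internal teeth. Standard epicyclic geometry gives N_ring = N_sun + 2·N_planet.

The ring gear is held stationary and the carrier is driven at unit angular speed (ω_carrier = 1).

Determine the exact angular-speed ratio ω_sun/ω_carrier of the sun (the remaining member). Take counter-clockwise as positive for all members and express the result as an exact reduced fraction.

N_ring = 29 + 2·19 = 67
29(ω_s−ω_c) = −67(ω_r−ω_c),  ω_r=0, ω_c=1
ω_s = 1 − (67/29)(0−1) = 96/29
ω_s/ω_c = 96/29

96/29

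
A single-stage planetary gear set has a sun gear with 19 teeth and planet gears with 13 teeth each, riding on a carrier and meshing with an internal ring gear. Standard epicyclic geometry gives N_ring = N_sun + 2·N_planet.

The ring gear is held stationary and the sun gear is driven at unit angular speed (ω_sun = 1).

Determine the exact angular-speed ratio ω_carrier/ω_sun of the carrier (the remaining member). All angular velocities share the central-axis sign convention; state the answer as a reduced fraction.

19/64

N_ring = 19 + 2·13 = 45
19(ω_s−ω_c) = −45(ω_r−ω_c),  ω_r=0, ω_s=1
19(1−ω_c) = −45(0−ω_c)  ⇒  64ω_c = 19  ⇒  ω_c = 19/64
ω_c/ω_s = 19/64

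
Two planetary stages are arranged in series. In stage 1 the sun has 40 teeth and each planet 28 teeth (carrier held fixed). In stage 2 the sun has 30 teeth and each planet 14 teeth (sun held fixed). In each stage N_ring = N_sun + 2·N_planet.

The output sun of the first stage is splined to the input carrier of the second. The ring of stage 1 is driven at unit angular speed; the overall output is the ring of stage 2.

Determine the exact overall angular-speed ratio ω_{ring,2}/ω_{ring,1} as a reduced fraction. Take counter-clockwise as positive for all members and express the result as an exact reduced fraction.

Stage 1: N_ring = 40 + 2·28 = 96
Stage 1: 40(ω_s−ω_c) = −96(ω_r−ω_c),  ω_c=0, ω_r=1
Stage 1: ω_s = 0 − (96/40)(1−0) = -12/5
  ⇒ ω_s¹/ω_r¹ = -12/5
Stage 2: N_ring = 30 + 2·14 = 58
Stage 2: 30(ω_s−ω_c) = −58(ω_r−ω_c),  ω_s=0, ω_c=1
Stage 2: ω_r = 1 − (30/58)(0−1) = 44/29
  ⇒ ω_r²/ω_c² = 44/29
Coupling ω_c² = ω_s¹ ⇒ overall = -12/5 × 44/29 = -528/145

-528/145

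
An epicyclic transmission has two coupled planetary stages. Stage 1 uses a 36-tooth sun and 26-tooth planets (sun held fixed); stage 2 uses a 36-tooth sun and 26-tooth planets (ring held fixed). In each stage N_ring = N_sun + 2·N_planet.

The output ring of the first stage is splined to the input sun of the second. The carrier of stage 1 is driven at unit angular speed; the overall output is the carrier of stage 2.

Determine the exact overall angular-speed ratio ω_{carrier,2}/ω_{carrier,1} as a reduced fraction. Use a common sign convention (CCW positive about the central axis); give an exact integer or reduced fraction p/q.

Stage 1: N_ring = 36 + 2·26 = 88
Stage 1: 36(ω_s−ω_c) = −88(ω_r−ω_c),  ω_s=0, ω_c=1
Stage 1: ω_r = 1 − (36/88)(0−1) = 31/22
  ⇒ ω_r¹/ω_c¹ = 31/22
Stage 2: N_ring = 36 + 2·26 = 88
Stage 2: 36(ω_s−ω_c) = −88(ω_r−ω_c),  ω_r=0, ω_s=1
Stage 2: 36(1−ω_c) = −88(0−ω_c)  ⇒  124ω_c = 36  ⇒  ω_c = 9/31
  ⇒ ω_c²/ω_s² = 9/31
Coupling ω_s² = ω_r¹ ⇒ overall = 31/22 × 9/31 = 9/22

9/22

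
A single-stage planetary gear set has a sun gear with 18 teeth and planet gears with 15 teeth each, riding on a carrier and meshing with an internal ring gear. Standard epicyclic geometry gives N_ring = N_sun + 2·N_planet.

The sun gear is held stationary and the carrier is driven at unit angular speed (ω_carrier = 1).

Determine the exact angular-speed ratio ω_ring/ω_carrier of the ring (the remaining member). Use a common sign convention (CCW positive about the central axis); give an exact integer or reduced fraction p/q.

N_ring = 18 + 2·15 = 48
18(ω_s−ω_c) = −48(ω_r−ω_c),  ω_s=0, ω_c=1
ω_r = 1 − (18/48)(0−1) = 11/8
ω_r/ω_c = 11/8

11/8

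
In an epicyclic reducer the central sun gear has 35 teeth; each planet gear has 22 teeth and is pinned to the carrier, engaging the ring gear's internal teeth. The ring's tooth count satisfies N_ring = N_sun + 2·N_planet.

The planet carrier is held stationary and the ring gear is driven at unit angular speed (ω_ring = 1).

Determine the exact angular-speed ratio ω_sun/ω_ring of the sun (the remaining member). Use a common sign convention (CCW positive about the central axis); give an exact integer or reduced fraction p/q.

-79/35

N_ring = 35 + 2·22 = 79
35(ω_s−ω_c) = −79(ω_r−ω_c),  ω_c=0, ω_r=1
ω_s = 0 − (79/35)(1−0) = -79/35
ω_s/ω_r = -79/35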